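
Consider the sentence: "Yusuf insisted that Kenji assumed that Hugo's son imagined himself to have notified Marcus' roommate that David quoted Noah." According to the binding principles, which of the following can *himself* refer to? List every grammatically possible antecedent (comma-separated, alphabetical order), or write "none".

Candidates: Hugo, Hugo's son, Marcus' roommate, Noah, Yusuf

Hugo's son

*himself* is a reflexive; Principle A requires it to be bound within its binding domain — the clause headed by 'imagined'.
— Hugo: possessor inside the subject DP of the clause headed by 'imagined'; does not c-command the reflexive — cannot bind it (Principle A).
— Hugo's son: subject of the clause headed by 'imagined'; c-commands the reflexive within its binding domain — allowed (Principle A).
— Marcus' roommate: object of the clause headed by 'notified'; does not c-command the reflexive — cannot bind it (Principle A).
— Noah: object of the clause headed by 'quoted'; does not c-command the reflexive — cannot bind it (Principle A).
— Yusuf: subject of the matrix clause; c-commands the reflexive but lies outside its binding domain — cannot bind it (Principle A).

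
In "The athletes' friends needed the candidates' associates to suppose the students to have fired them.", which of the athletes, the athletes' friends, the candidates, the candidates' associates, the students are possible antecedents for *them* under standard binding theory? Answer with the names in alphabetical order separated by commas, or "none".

the athletes, the athletes' friends, the candidates, the candidates' associates

*them* is a pronoun; Principle B requires it to be free in its binding domain — the clause headed by 'fired'.
— the athletes: possessor inside the subject DP of the matrix clause; does not c-command the pronoun — Principle B does not apply; allowed.
— the athletes' friends: subject of the matrix clause; c-commands the pronoun but lies outside its binding domain — allowed.
— the candidates: possessor inside the subject DP of the clause headed by 'suppose'; does not c-command the pronoun — Principle B does not apply; allowed.
— the candidates' associates: subject of the clause headed by 'suppose'; c-commands the pronoun but lies outside its binding domain — allowed.
— the students: subject of the clause headed by 'fired'; c-commands the pronoun within its binding domain — blocked (Principle B).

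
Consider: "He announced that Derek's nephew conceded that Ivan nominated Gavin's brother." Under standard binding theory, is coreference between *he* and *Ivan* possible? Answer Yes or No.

*Ivan* is an R-expression; Principle C requires it to be free (not bound by any c-commanding expression).
— he: subject of the matrix clause; the pronoun c-commands the R-expression — coreference blocked (Principle C).

No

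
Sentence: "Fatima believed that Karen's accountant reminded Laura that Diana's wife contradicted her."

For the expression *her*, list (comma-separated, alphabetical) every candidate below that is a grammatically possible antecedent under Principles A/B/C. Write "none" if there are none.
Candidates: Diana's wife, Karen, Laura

*her* is a pronoun; Principle B requires it to be free in its binding domain — the clause headed by 'contradicted'.
— Diana's wife: subject of the clause headed by 'contradicted'; c-commands the pronoun within its binding domain — blocked (Principle B).
— Karen: possessor inside the subject DP of the clause headed by 'reminded'; does not c-command the pronoun — Principle B does not apply; allowed.
— Laura: object of the clause headed by 'reminded'; c-commands the pronoun but lies outside its binding domain — allowed.

Karen, Laura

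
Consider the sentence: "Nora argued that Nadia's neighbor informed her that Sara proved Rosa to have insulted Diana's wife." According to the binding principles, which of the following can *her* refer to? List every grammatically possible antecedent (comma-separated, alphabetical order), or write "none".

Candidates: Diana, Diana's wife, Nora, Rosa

Nora

*her* is a pronoun; Principle B requires it to be free in its binding domain — the clause headed by 'informed'.
— Diana: possessor inside the object DP of the clause headed by 'insulted'; is c-commanded by the pronoun; coreference would bind this R-expression — blocked (Principle C).
— Diana's wife: object of the clause headed by 'insulted'; is c-commanded by the pronoun; coreference would bind this R-expression — blocked (Principle C).
— Nora: subject of the matrix clause; c-commands the pronoun but lies outside its binding domain — allowed.
— Rosa: subject of the clause headed by 'insulted'; is c-commanded by the pronoun; coreference would bind this R-expression — blocked (Principle C).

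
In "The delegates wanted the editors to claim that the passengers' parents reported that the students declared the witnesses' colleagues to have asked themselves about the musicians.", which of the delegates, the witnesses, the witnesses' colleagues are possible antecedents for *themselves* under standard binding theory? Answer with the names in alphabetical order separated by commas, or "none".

the witnesses' colleagues

*themselves* is a reflexive; Principle A requires it to be bound within its binding domain — the clause headed by 'asked'.
— the delegates: subject of the matrix clause; c-commands the reflexive but lies outside its binding domain — cannot bind it (Principle A).
— the witnesses: possessor inside the subject DP of the clause headed by 'asked'; does not c-command the reflexive — cannot bind it (Principle A).
— the witnesses' colleagues: subject of the clause headed by 'asked'; c-commands the reflexive within its binding domain — allowed (Principle A).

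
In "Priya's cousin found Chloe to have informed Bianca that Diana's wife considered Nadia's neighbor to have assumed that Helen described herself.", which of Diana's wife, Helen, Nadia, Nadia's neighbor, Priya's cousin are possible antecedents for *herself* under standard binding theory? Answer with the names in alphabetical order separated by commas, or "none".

Helen

*herself* is a reflexive; Principle A requires it to be bound within its binding domain — the clause headed by 'described'.
— Diana's wife: subject of the clause headed by 'considered'; c-commands the reflexive but lies outside its binding domain — cannot bind it (Principle A).
— Helen: subject of the clause headed by 'described'; c-commands the reflexive within its binding domain — allowed (Principle A).
— Nadia: possessor inside the subject DP of the clause headed by 'assumed'; does not c-command the reflexive — cannot bind it (Principle A).
— Nadia's neighbor: subject of the clause headed by 'assumed'; c-commands the reflexive but lies outside its binding domain — cannot bind it (Principle A).
— Priya's cousin: subject of the matrix clause; c-commands the reflexive but lies outside its binding domain — cannot bind it (Principle A).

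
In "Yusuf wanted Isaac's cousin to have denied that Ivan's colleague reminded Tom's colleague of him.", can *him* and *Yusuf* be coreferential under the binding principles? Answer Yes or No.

Yes

*Yusuf* is an R-expression; Principle C requires it to be free (not bound by any c-commanding expression).
— him: second object of the clause headed by 'reminded'; the pronoun does not c-command the R-expression — coreference allowed.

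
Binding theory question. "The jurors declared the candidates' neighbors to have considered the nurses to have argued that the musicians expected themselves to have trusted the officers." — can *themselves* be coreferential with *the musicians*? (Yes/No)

Yes

*themselves* is a reflexive; Principle A requires it to be bound within its binding domain — the clause headed by 'expected'.
— the musicians: subject of the clause headed by 'expected'; c-commands the reflexive within its binding domain — allowed (Principle A).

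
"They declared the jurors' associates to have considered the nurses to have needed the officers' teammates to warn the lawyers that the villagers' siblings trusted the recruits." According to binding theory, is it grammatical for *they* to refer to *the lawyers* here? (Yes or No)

*the lawyers* is an R-expression; Principle C requires it to be free (not bound by any c-commanding expression).
— they: subject of the matrix clause; the pronoun c-commands the R-expression — coreference blocked (Principle C).

No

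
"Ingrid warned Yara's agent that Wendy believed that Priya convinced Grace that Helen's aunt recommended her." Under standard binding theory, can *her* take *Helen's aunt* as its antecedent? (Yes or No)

No

*her* is a pronoun; Principle B requires it to be free in its binding domain — the clause headed by 'recommended'.
— Helen's aunt: subject of the clause headed by 'recommended'; c-commands the pronoun within its binding domain — blocked (Principle B).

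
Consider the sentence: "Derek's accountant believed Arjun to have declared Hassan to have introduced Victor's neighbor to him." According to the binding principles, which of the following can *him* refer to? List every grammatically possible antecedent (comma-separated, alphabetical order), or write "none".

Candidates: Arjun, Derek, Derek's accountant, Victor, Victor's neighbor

*him* is a pronoun; Principle B requires it to be free in its binding domain — the clause headed by 'introduced'.
— Arjun: subject of the clause headed by 'declared'; c-commands the pronoun but lies outside its binding domain — allowed.
— Derek: possessor inside the subject DP of the matrix clause; does not c-command the pronoun — Principle B does not apply; allowed.
— Derek's accountant: subject of the matrix clause; c-commands the pronoun but lies outside its binding domain — allowed.
— Victor: possessor inside the object DP of the clause headed by 'introduced'; does not c-command the pronoun — Principle B does not apply; allowed.
— Victor's neighbor: object of the clause headed by 'introduced'; c-commands the pronoun within its binding domain — blocked (Principle B).

Arjun, Derek, Derek's accountant, Victor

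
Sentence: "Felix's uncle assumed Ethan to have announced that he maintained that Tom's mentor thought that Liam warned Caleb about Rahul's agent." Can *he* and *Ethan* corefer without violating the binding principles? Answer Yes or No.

*Ethan* is an R-expression; Principle C requires it to be free (not bound by any c-commanding expression).
— he: subject of the clause headed by 'maintained'; the pronoun does not c-command the R-expression — coreference allowed.

Yes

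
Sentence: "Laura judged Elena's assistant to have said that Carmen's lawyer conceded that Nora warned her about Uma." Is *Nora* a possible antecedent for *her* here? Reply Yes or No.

No

*her* is a pronoun; Principle B requires it to be free in its binding domain — the clause headed by 'warned'.
— Nora: subject of the clause headed by 'warned'; c-commands the pronoun within its binding domain — blocked (Principle B).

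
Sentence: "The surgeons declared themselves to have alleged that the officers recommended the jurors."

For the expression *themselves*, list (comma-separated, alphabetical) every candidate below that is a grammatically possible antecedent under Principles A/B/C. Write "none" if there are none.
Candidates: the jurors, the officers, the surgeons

*themselves* is a reflexive; Principle A requires it to be bound within its binding domain — the matrix clause.
— the jurors: object of the clause headed by 'recommended'; does not c-command the reflexive — cannot bind it (Principle A).
— the officers: subject of the clause headed by 'recommended'; does not c-command the reflexive — cannot bind it (Principle A).
— the surgeons: subject of the matrix clause; c-commands the reflexive within its binding domain — allowed (Principle A).

the surgeons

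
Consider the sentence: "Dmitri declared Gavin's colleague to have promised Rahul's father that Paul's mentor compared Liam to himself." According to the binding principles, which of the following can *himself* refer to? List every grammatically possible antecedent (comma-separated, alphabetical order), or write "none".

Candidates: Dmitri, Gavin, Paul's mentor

*himself* is a reflexive; Principle A requires it to be bound within its binding domain — the clause headed by 'compared'.
— Dmitri: subject of the matrix clause; c-commands the reflexive but lies outside its binding domain — cannot bind it (Principle A).
— Gavin: possessor inside the subject DP of the clause headed by 'promised'; does not c-command the reflexive — cannot bind it (Principle A).
— Paul's mentor: subject of the clause headed by 'compared'; c-commands the reflexive within its binding domain — allowed (Principle A).

Paul's mentor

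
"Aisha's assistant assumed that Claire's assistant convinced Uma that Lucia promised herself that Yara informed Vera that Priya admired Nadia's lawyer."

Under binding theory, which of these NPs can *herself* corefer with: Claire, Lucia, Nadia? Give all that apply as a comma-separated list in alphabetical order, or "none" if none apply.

*herself* is a reflexive; Principle A requires it to be bound within its binding domain — the clause headed by 'promised'.
— Claire: possessor inside the subject DP of the clause headed by 'convinced'; does not c-command the reflexive — cannot bind it (Principle A).
— Lucia: subject of the clause headed by 'promised'; c-commands the reflexive within its binding domain — allowed (Principle A).
— Nadia: possessor inside the object DP of the clause headed by 'admired'; does not c-command the reflexive — cannot bind it (Principle A).

Lucia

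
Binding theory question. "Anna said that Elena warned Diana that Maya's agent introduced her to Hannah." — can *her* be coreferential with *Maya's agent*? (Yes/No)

No

*her* is a pronoun; Principle B requires it to be free in its binding domain — the clause headed by 'introduced'.
— Maya's agent: subject of the clause headed by 'introduced'; c-commands the pronoun within its binding domain — blocked (Principle B).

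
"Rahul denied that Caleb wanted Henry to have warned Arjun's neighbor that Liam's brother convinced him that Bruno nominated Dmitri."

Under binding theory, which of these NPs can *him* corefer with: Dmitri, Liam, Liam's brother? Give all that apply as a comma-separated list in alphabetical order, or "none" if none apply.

*him* is a pronoun; Principle B requires it to be free in its binding domain — the clause headed by 'convinced'.
— Dmitri: object of the clause headed by 'nominated'; is c-commanded by the pronoun; coreference would bind this R-expression — blocked (Principle C).
— Liam: possessor inside the subject DP of the clause headed by 'convinced'; does not c-command the pronoun — Principle B does not apply; allowed.
— Liam's brother: subject of the clause headed by 'convinced'; c-commands the pronoun within its binding domain — blocked (Principle B).

Liam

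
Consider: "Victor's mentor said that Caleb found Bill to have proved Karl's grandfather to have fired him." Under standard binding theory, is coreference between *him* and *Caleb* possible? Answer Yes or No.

Yes

*Caleb* is an R-expression; Principle C requires it to be free (not bound by any c-commanding expression).
— him: object of the clause headed by 'fired'; the pronoun does not c-command the R-expression — coreference allowed.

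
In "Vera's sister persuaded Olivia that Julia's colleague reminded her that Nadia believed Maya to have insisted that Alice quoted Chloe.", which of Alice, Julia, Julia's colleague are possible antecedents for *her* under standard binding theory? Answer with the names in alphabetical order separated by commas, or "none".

Julia

*her* is a pronoun; Principle B requires it to be free in its binding domain — the clause headed by 'reminded'.
— Alice: subject of the clause headed by 'quoted'; is c-commanded by the pronoun; coreference would bind this R-expression — blocked (Principle C).
— Julia: possessor inside the subject DP of the clause headed by 'reminded'; does not c-command the pronoun — Principle B does not apply; allowed.
— Julia's colleague: subject of the clause headed by 'reminded'; c-commands the pronoun within its binding domain — blocked (Principle B).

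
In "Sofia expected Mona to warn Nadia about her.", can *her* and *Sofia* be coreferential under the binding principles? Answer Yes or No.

Yes

*Sofia* is an R-expression; Principle C requires it to be free (not bound by any c-commanding expression).
— her: second object of the clause headed by 'warn'; the pronoun does not c-command the R-expression — coreference allowed.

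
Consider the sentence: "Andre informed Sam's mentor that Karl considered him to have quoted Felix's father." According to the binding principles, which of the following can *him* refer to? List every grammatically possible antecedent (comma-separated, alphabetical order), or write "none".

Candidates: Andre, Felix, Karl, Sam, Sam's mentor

*him* is a pronoun; Principle B requires it to be free in its binding domain — the clause headed by 'considered'.
— Andre: subject of the matrix clause; c-commands the pronoun but lies outside its binding domain — allowed.
— Felix: possessor inside the object DP of the clause headed by 'quoted'; is c-commanded by the pronoun; coreference would bind this R-expression — blocked (Principle C).
— Karl: subject of the clause headed by 'considered'; c-commands the pronoun within its binding domain — blocked (Principle B).
— Sam: possessor inside the object DP of the matrix clause; does not c-command the pronoun — Principle B does not apply; allowed.
— Sam's mentor: object of the matrix clause; c-commands the pronoun but lies outside its binding domain — allowed.

Andre, Sam, Sam's mentor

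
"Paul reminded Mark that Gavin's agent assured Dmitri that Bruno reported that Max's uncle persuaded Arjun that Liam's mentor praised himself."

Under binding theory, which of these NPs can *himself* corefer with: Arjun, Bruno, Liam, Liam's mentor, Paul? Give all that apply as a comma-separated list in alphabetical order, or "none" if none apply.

Liam's mentor

*himself* is a reflexive; Principle A requires it to be bound within its binding domain — the clause headed by 'praised'.
— Arjun: object of the clause headed by 'persuaded'; c-commands the reflexive but lies outside its binding domain — cannot bind it (Principle A).
— Bruno: subject of the clause headed by 'reported'; c-commands the reflexive but lies outside its binding domain — cannot bind it (Principle A).
— Liam: possessor inside the subject DP of the clause headed by 'praised'; does not c-command the reflexive — cannot bind it (Principle A).
— Liam's mentor: subject of the clause headed by 'praised'; c-commands the reflexive within its binding domain — allowed (Principle A).
— Paul: subject of the matrix clause; c-commands the reflexive but lies outside its binding domain — cannot bind it (Principle A).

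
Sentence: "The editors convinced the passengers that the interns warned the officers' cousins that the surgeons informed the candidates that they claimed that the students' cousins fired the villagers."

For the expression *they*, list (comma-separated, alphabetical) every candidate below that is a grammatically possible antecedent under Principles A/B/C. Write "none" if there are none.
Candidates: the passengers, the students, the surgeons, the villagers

the passengers, the surgeons

*they* is a pronoun; Principle B requires it to be free in its binding domain — the clause headed by 'claimed'.
— the passengers: object of the matrix clause; c-commands the pronoun but lies outside its binding domain — allowed.
— the students: possessor inside the subject DP of the clause headed by 'fired'; is c-commanded by the pronoun; coreference would bind this R-expression — blocked (Principle C).
— the surgeons: subject of the clause headed by 'informed'; c-commands the pronoun but lies outside its binding domain — allowed.
— the villagers: object of the clause headed by 'fired'; is c-commanded by the pronoun; coreference would bind this R-expression — blocked (Principle C).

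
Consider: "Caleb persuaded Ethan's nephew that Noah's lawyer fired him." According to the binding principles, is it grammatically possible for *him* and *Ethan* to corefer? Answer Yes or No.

*him* is a pronoun; Principle B requires it to be free in its binding domain — the clause headed by 'fired'.
— Ethan: possessor inside the object DP of the matrix clause; does not c-command the pronoun — Principle B does not apply; allowed.

Yes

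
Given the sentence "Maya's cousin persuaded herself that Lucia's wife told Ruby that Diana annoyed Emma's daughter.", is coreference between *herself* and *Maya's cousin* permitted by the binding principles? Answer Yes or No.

Yes

*herself* is a reflexive; Principle A requires it to be bound within its binding domain — the matrix clause.
— Maya's cousin: subject of the matrix clause; c-commands the reflexive within its binding domain — allowed (Principle A).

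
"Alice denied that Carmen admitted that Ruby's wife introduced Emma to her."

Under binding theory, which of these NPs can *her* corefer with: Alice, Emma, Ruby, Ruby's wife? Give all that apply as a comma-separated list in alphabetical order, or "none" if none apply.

Alice, Ruby

*her* is a pronoun; Principle B requires it to be free in its binding domain — the clause headed by 'introduced'.
— Alice: subject of the matrix clause; c-commands the pronoun but lies outside its binding domain — allowed.
— Emma: object of the clause headed by 'introduced'; c-commands the pronoun within its binding domain — blocked (Principle B).
— Ruby: possessor inside the subject DP of the clause headed by 'introduced'; does not c-command the pronoun — Principle B does not apply; allowed.
— Ruby's wife: subject of the clause headed by 'introduced'; c-commands the pronoun within its binding domain — blocked (Principle B).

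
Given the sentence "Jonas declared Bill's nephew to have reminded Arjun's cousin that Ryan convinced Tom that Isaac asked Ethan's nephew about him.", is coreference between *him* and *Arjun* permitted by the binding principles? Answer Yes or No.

Yes

*him* is a pronoun; Principle B requires it to be free in its binding domain — the clause headed by 'asked'.
— Arjun: possessor inside the object DP of the clause headed by 'reminded'; does not c-command the pronoun — Principle B does not apply; allowed.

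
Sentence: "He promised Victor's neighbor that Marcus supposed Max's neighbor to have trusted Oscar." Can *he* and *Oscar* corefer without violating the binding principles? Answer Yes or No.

No

*Oscar* is an R-expression; Principle C requires it to be free (not bound by any c-commanding expression).
— he: subject of the matrix clause; the pronoun c-commands the R-expression — coreference blocked (Principle C).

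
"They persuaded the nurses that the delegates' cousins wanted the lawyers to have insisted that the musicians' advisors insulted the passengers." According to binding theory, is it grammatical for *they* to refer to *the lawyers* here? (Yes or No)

*the lawyers* is an R-expression; Principle C requires it to be free (not bound by any c-commanding expression).
— they: subject of the matrix clause; the pronoun c-commands the R-expression — coreference blocked (Principle C).

No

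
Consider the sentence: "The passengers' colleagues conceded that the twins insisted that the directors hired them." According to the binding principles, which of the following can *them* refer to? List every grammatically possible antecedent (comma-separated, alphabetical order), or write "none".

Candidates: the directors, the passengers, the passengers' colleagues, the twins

the passengers, the passengers' colleagues, the twins

*them* is a pronoun; Principle B requires it to be free in its binding domain — the clause headed by 'hired'.
— the directors: subject of the clause headed by 'hired'; c-commands the pronoun within its binding domain — blocked (Principle B).
— the passengers: possessor inside the subject DP of the matrix clause; does not c-command the pronoun — Principle B does not apply; allowed.
— the passengers' colleagues: subject of the matrix clause; c-commands the pronoun but lies outside its binding domain — allowed.
— the twins: subject of the clause headed by 'insisted'; c-commands the pronoun but lies outside its binding domain — allowed.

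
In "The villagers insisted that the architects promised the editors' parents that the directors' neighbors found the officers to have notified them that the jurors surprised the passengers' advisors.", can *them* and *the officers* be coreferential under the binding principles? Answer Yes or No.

No

*the officers* is an R-expression; Principle C requires it to be free (not bound by any c-commanding expression).
— them: object of the clause headed by 'notified'; the R-expression locally c-commands the pronoun — coreference blocked (Principle B on the pronoun).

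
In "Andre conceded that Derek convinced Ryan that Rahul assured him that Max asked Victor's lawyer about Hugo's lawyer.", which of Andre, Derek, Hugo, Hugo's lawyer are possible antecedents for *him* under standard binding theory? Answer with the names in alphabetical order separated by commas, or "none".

*him* is a pronoun; Principle B requires it to be free in its binding domain — the clause headed by 'assured'.
— Andre: subject of the matrix clause; c-commands the pronoun but lies outside its binding domain — allowed.
— Derek: subject of the clause headed by 'convinced'; c-commands the pronoun but lies outside its binding domain — allowed.
— Hugo: possessor inside the second object DP of the clause headed by 'asked'; is c-commanded by the pronoun; coreference would bind this R-expression — blocked (Principle C).
— Hugo's lawyer: second object of the clause headed by 'asked'; is c-commanded by the pronoun; coreference would bind this R-expression — blocked (Principle C).

Andre, Derek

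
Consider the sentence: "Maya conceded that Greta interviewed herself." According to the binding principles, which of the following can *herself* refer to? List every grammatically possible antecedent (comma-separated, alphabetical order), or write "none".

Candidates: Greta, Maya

*herself* is a reflexive; Principle A requires it to be bound within its binding domain — the clause headed by 'interviewed'.
— Greta: subject of the clause headed by 'interviewed'; c-commands the reflexive within its binding domain — allowed (Principle A).
— Maya: subject of the matrix clause; c-commands the reflexive but lies outside its binding domain — cannot bind it (Principle A).

Greta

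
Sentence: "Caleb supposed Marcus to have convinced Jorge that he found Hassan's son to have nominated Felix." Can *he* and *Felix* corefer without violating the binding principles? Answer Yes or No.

No

*Felix* is an R-expression; Principle C requires it to be free (not bound by any c-commanding expression).
— he: subject of the clause headed by 'found'; the pronoun c-commands the R-expression — coreference blocked (Principle C).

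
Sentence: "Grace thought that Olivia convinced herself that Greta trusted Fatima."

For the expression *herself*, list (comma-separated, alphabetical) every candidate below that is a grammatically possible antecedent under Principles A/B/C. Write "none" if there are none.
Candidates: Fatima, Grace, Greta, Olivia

*herself* is a reflexive; Principle A requires it to be bound within its binding domain — the clause headed by 'convinced'.
— Fatima: object of the clause headed by 'trusted'; does not c-command the reflexive — cannot bind it (Principle A).
— Grace: subject of the matrix clause; c-commands the reflexive but lies outside its binding domain — cannot bind it (Principle A).
— Greta: subject of the clause headed by 'trusted'; does not c-command the reflexive — cannot bind it (Principle A).
— Olivia: subject of the clause headed by 'convinced'; c-commands the reflexive within its binding domain — allowed (Principle A).

Olivia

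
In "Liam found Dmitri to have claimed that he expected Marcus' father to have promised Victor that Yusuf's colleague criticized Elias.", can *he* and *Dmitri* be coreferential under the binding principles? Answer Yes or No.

*Dmitri* is an R-expression; Principle C requires it to be free (not bound by any c-commanding expression).
— he: subject of the clause headed by 'expected'; the pronoun does not c-command the R-expression — coreference allowed.

Yes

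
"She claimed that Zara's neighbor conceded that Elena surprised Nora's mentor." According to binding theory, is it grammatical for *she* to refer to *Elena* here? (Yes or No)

No

*Elena* is an R-expression; Principle C requires it to be free (not bound by any c-commanding expression).
— she: subject of the matrix clause; the pronoun c-commands the R-expression — coreference blocked (Principle C).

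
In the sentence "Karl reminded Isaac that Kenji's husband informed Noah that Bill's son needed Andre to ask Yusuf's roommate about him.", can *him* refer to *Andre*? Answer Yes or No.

No

*him* is a pronoun; Principle B requires it to be free in its binding domain — the clause headed by 'ask'.
— Andre: subject of the clause headed by 'ask'; c-commands the pronoun within its binding domain — blocked (Principle B).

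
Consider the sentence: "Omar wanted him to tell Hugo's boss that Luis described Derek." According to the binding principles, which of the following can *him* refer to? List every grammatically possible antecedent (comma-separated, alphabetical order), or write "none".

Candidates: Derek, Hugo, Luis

none

*him* is a pronoun; Principle B requires it to be free in its binding domain — the matrix clause.
— Derek: object of the clause headed by 'described'; is c-commanded by the pronoun; coreference would bind this R-expression — blocked (Principle C).
— Hugo: possessor inside the object DP of the clause headed by 'tell'; is c-commanded by the pronoun; coreference would bind this R-expression — blocked (Principle C).
— Luis: subject of the clause headed by 'described'; is c-commanded by the pronoun; coreference would bind this R-expression — blocked (Principle C).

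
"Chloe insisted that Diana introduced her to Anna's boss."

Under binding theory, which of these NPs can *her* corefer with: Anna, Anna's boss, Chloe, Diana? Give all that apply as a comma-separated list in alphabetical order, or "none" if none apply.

Chloe

*her* is a pronoun; Principle B requires it to be free in its binding domain — the clause headed by 'introduced'.
— Anna: possessor inside the second object DP of the clause headed by 'introduced'; is c-commanded by the pronoun; coreference would bind this R-expression — blocked (Principle C).
— Anna's boss: second object of the clause headed by 'introduced'; is c-commanded by the pronoun; coreference would bind this R-expression — blocked (Principle C).
— Chloe: subject of the matrix clause; c-commands the pronoun but lies outside its binding domain — allowed.
— Diana: subject of the clause headed by 'introduced'; c-commands the pronoun within its binding domain — blocked (Principle B).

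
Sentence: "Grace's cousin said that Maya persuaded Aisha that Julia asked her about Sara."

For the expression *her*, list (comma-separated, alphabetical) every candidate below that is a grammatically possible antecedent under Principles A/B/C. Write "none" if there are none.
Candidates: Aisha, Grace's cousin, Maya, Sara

*her* is a pronoun; Principle B requires it to be free in its binding domain — the clause headed by 'asked'.
— Aisha: object of the clause headed by 'persuaded'; c-commands the pronoun but lies outside its binding domain — allowed.
— Grace's cousin: subject of the matrix clause; c-commands the pronoun but lies outside its binding domain — allowed.
— Maya: subject of the clause headed by 'persuaded'; c-commands the pronoun but lies outside its binding domain — allowed.
— Sara: second object of the clause headed by 'asked'; is c-commanded by the pronoun; coreference would bind this R-expression — blocked (Principle C).

Aisha, Grace's cousin, Maya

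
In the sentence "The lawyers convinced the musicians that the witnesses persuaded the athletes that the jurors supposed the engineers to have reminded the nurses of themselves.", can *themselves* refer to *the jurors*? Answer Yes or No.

No

*themselves* is a reflexive; Principle A requires it to be bound within its binding domain — the clause headed by 'reminded'.
— the jurors: subject of the clause headed by 'supposed'; c-commands the reflexive but lies outside its binding domain — cannot bind it (Principle A).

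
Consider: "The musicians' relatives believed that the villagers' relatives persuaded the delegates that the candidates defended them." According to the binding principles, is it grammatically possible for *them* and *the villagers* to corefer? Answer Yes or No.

Yes

*them* is a pronoun; Principle B requires it to be free in its binding domain — the clause headed by 'defended'.
— the villagers: possessor inside the subject DP of the clause headed by 'persuaded'; does not c-command the pronoun — Principle B does not apply; allowed.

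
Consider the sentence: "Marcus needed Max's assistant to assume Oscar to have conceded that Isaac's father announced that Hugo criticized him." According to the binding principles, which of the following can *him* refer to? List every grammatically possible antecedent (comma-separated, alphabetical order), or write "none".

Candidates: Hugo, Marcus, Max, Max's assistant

Marcus, Max, Max's assistant

*him* is a pronoun; Principle B requires it to be free in its binding domain — the clause headed by 'criticized'.
— Hugo: subject of the clause headed by 'criticized'; c-commands the pronoun within its binding domain — blocked (Principle B).
— Marcus: subject of the matrix clause; c-commands the pronoun but lies outside its binding domain — allowed.
— Max: possessor inside the subject DP of the clause headed by 'assume'; does not c-command the pronoun — Principle B does not apply; allowed.
— Max's assistant: subject of the clause headed by 'assume'; c-commands the pronoun but lies outside its binding domain — allowed.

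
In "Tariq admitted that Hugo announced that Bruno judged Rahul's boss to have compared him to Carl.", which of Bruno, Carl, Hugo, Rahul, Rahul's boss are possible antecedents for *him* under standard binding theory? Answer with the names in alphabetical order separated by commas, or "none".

Bruno, Hugo, Rahul

*him* is a pronoun; Principle B requires it to be free in its binding domain — the clause headed by 'compared'.
— Bruno: subject of the clause headed by 'judged'; c-commands the pronoun but lies outside its binding domain — allowed.
— Carl: second object of the clause headed by 'compared'; is c-commanded by the pronoun; coreference would bind this R-expression — blocked (Principle C).
— Hugo: subject of the clause headed by 'announced'; c-commands the pronoun but lies outside its binding domain — allowed.
— Rahul: possessor inside the subject DP of the clause headed by 'compared'; does not c-command the pronoun — Principle B does not apply; allowed.
— Rahul's boss: subject of the clause headed by 'compared'; c-commands the pronoun within its binding domain — blocked (Principle B).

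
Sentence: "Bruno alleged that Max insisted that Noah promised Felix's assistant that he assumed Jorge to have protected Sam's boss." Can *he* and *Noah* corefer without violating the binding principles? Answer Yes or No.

Yes

*Noah* is an R-expression; Principle C requires it to be free (not bound by any c-commanding expression).
— he: subject of the clause headed by 'assumed'; the pronoun does not c-command the R-expression — coreference allowed.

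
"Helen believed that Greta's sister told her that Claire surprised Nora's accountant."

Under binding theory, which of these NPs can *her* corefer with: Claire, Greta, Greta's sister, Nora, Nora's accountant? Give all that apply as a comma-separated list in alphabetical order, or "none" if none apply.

*her* is a pronoun; Principle B requires it to be free in its binding domain — the clause headed by 'told'.
— Claire: subject of the clause headed by 'surprised'; is c-commanded by the pronoun; coreference would bind this R-expression — blocked (Principle C).
— Greta: possessor inside the subject DP of the clause headed by 'told'; does not c-command the pronoun — Principle B does not apply; allowed.
— Greta's sister: subject of the clause headed by 'told'; c-commands the pronoun within its binding domain — blocked (Principle B).
— Nora: possessor inside the object DP of the clause headed by 'surprised'; is c-commanded by the pronoun; coreference would bind this R-expression — blocked (Principle C).
— Nora's accountant: object of the clause headed by 'surprised'; is c-commanded by the pronoun; coreference would bind this R-expression — blocked (Principle C).

Greta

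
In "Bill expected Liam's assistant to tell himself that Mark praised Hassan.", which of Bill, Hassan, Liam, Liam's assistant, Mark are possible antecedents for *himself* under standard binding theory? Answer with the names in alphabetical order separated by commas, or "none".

Liam's assistant

*himself* is a reflexive; Principle A requires it to be bound within its binding domain — the clause headed by 'tell'.
— Bill: subject of the matrix clause; c-commands the reflexive but lies outside its binding domain — cannot bind it (Principle A).
— Hassan: object of the clause headed by 'praised'; does not c-command the reflexive — cannot bind it (Principle A).
— Liam: possessor inside the subject DP of the clause headed by 'tell'; does not c-command the reflexive — cannot bind it (Principle A).
— Liam's assistant: subject of the clause headed by 'tell'; c-commands the reflexive within its binding domain — allowed (Principle A).
— Mark: subject of the clause headed by 'praised'; does not c-command the reflexive — cannot bind it (Principle A).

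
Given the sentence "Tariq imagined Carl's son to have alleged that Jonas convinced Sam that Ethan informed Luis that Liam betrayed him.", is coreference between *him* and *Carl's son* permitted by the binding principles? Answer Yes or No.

Yes

*him* is a pronoun; Principle B requires it to be free in its binding domain — the clause headed by 'betrayed'.
— Carl's son: subject of the clause headed by 'alleged'; c-commands the pronoun but lies outside its binding domain — allowed.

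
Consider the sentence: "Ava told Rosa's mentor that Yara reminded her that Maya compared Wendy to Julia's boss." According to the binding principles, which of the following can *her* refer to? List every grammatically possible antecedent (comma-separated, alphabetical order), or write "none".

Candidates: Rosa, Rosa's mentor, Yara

*her* is a pronoun; Principle B requires it to be free in its binding domain — the clause headed by 'reminded'.
— Rosa: possessor inside the object DP of the matrix clause; does not c-command the pronoun — Principle B does not apply; allowed.
— Rosa's mentor: object of the matrix clause; c-commands the pronoun but lies outside its binding domain — allowed.
— Yara: subject of the clause headed by 'reminded'; c-commands the pronoun within its binding domain — blocked (Principle B).

Rosa, Rosa's mentor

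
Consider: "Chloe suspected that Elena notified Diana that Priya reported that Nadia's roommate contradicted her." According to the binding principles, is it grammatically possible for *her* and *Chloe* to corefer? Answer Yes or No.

Yes

*her* is a pronoun; Principle B requires it to be free in its binding domain — the clause headed by 'contradicted'.
— Chloe: subject of the matrix clause; c-commands the pronoun but lies outside its binding domain — allowed.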